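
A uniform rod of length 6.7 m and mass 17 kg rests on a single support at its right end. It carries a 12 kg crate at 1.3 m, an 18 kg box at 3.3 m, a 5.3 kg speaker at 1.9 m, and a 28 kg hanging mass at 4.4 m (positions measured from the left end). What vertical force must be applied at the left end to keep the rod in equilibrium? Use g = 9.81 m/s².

About the right end:
Beam weight: 17 × 9.81 = 166.8 N down at 3.35 m → arm 3.35 m, τ = 166.8 × 3.35 = 558.8 N·m counterclockwise.
Crate: 12 × 9.81 = 117.7 N down at 1.3 m → arm 5.4 m, τ = 117.7 × 5.4 = 635.6 N·m counterclockwise.
Box: 18 × 9.81 = 176.6 N down at 3.3 m → arm 3.4 m, τ = 176.6 × 3.4 = 600.4 N·m counterclockwise.
Speaker: 5.3 × 9.81 = 51.99 N down at 1.9 m → arm 4.8 m, τ = 51.99 × 4.8 = 249.6 N·m counterclockwise.
Hanging mass: 28 × 9.81 = 274.7 N down at 4.4 m → arm 2.3 m, τ = 274.7 × 2.3 = 631.8 N·m counterclockwise.
Net moment of the loads = 2676 N·m counterclockwise.
The upward force F acts at the left end, arm 6.7 m, giving F × 6.7 clockwise.
Στ = 0 ⇒ F × 6.7 = 2676 ⇒ F = 2676 / 6.7 = 399 N.

F ≈ 399 N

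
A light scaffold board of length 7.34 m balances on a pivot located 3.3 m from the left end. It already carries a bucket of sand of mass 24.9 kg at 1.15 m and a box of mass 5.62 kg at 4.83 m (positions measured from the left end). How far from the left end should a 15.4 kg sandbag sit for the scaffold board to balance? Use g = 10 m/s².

Choose the pivot (at 3.3 m from the left end) as the axis so the support reaction has zero arm there.
Bucket of sand: 24.9 × 10 = 249 N down at 1.15 m → arm 2.15 m, τ = 249 × 2.15 = 535.4 N·m counterclockwise.
Box: 5.62 × 10 = 56.2 N down at 4.83 m → arm 1.53 m, τ = 56.2 × 1.53 = 85.99 N·m clockwise.
Net moment of existing loads = 449.4 N·m counterclockwise.
The sandbag weighs 15.4 × 10 = 154 N and must supply an equal clockwise moment, so its lever arm about the pivot is 449.4 / 154 = 2.92 m.
That puts it at 3.3 + 2.92 = 6.22 m from the left end.

x ≈ 6.22 m from the left end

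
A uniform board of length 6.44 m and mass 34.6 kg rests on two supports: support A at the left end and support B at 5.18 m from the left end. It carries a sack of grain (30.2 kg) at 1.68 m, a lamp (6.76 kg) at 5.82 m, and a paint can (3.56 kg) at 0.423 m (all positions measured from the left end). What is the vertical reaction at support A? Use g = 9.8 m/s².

Taking torques about support B:
Beam weight: 34.6 × 9.8 = 339.1 N down at 3.22 m → arm 1.96 m, τ = 339.1 × 1.96 = 664.6 N·m counterclockwise.
Sack of grain: 30.2 × 9.8 = 296 N down at 1.68 m → arm 3.5 m, τ = 296 × 3.5 = 1036 N·m counterclockwise.
Lamp: 6.76 × 9.8 = 66.25 N down at 5.82 m → arm 0.64 m, τ = 66.25 × 0.64 = 42.4 N·m clockwise.
Paint can: 3.56 × 9.8 = 34.89 N down at 0.423 m → arm 4.757 m, τ = 34.89 × 4.757 = 166 N·m counterclockwise.
Net load moment about support B = 1824 N·m counterclockwise.
Reaction R at support A is upward at 0 m, arm 5.18 m → moment R × 5.18 clockwise.
Στ = 0 ⇒ R × 5.18 = 1824 ⇒ R = 352 N.

R_A ≈ 352 N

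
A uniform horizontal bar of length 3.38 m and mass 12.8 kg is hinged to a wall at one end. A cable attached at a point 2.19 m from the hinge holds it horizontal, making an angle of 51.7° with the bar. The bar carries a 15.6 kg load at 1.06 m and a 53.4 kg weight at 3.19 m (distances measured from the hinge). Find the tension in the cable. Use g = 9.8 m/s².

Sum moments about the hinge (the unknown hinge reaction has zero arm there).
Beam weight: 12.8 × 9.8 = 125.4 N down at 1.69 m → arm 1.69 m, τ = 125.4 × 1.69 = 211.9 N·m clockwise.
Load: 15.6 × 9.8 = 152.9 N down at 1.06 m → arm 1.06 m, τ = 152.9 × 1.06 = 162.1 N·m clockwise.
Weight: 53.4 × 9.8 = 523.3 N down at 3.19 m → arm 3.19 m, τ = 523.3 × 3.19 = 1669 N·m clockwise.
Total clockwise load moment = 2043 N·m.
The cable tension T acts at 2.19 m; only its component perpendicular to the bar, T sinθ, produces torque. sin 51.7° = 0.7848.
Setting net torque to zero: T × 2.19 × 0.7848 = 2043 → T = 2043 / 1.719 = 1190 N.

T ≈ 1190 N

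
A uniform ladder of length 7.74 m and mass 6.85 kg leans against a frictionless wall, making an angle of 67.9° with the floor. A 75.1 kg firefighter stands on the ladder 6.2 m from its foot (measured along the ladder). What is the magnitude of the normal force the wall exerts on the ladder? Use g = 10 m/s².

N_wall ≈ 258 N

Choose the foot of the ladder as the axis so the floor normal and friction both act there and drop out.
Ladder weight 6.85×10 = 68.5 N acts at 3.87 m along the ladder; its horizontal arm is 3.87·cos67.9° = 1.456 m → τ = 99.74 N·m clockwise.
Firefighter: 75.1×10 = 751 N at 6.2 m → arm 2.333 m → τ = 1752 N·m clockwise.
Wall normal N acts horizontally at the top; its moment arm is the height L sinθ = 7.74·sin67.9° = 7.171 m, counterclockwise.
For rotational equilibrium, N × 7.171 = 1852, so N = 258 N.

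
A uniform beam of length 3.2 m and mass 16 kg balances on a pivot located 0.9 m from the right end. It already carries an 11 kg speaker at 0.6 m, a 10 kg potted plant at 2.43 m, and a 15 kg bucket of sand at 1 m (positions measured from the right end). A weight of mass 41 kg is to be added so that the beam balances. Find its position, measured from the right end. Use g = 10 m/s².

Choose the pivot (at 0.9 m from the right end) as the axis so the support reaction has zero arm there.
Beam weight: 16 × 10 = 160 N down at 1.6 m → arm 0.7 m, τ = 160 × 0.7 = 112 N·m counterclockwise.
Speaker: 11 × 10 = 110 N down at 0.6 m → arm 0.3 m, τ = 110 × 0.3 = 33 N·m clockwise.
Potted plant: 10 × 10 = 100 N down at 2.43 m → arm 1.53 m, τ = 100 × 1.53 = 153 N·m counterclockwise.
Bucket of sand: 15 × 10 = 150 N down at 1 m → arm 0.1 m, τ = 150 × 0.1 = 15 N·m counterclockwise.
Net moment of existing loads = 247 N·m counterclockwise.
The weight weighs 41 × 10 = 410 N and must supply an equal clockwise moment, so its lever arm about the pivot is 247 / 410 = 0.602 m.
That puts it at 0.9 − 0.602 = 0.298 m from the right end.

x ≈ 0.298 m from the right end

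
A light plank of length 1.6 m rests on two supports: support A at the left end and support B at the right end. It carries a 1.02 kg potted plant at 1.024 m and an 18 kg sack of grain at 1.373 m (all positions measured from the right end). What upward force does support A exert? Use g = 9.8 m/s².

R_A ≈ 158 N

About support B:
Potted plant: 1.02 × 9.8 = 9.996 N down at 1.024 m → arm 1.024 m, τ = 9.996 × 1.024 = 10.24 N·m counterclockwise.
Sack of grain: 18 × 9.8 = 176.4 N down at 1.373 m → arm 1.373 m, τ = 176.4 × 1.373 = 242.2 N·m counterclockwise.
Net load moment about support B = 252.4 N·m counterclockwise.
Reaction R at support A is upward at 1.6 m, arm 1.6 m → moment R × 1.6 clockwise.
Balancing moments: R × 1.6 = 252.4, giving R = 158 N.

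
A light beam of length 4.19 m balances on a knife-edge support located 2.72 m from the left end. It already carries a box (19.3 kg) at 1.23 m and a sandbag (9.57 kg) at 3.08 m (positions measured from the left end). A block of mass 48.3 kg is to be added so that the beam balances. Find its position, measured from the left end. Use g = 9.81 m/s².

Choose the knife-edge support (at 2.72 m from the left end) as the axis so the support reaction has zero arm there.
Box: 19.3 × 9.81 = 189.3 N down at 1.23 m → arm 1.49 m, τ = 189.3 × 1.49 = 282.1 N·m counterclockwise.
Sandbag: 9.57 × 9.81 = 93.88 N down at 3.08 m → arm 0.36 m, τ = 93.88 × 0.36 = 33.8 N·m clockwise.
Net moment of existing loads = 248.3 N·m counterclockwise.
The block weighs 48.3 × 9.81 = 473.8 N and must supply an equal clockwise moment, so its lever arm about the knife-edge support is 248.3 / 473.8 = 0.524 m.
That puts it at 2.72 + 0.524 = 3.24 m from the left end.

x ≈ 3.24 m from the left end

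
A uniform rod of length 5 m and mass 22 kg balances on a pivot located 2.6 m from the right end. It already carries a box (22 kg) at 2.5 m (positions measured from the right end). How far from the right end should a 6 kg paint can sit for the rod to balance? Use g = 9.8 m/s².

Sum moments about the pivot (at 2.6 m from the right end) (the support reaction has zero arm there).
Beam weight: 22 × 9.8 = 215.6 N down at 2.5 m → arm 0.1 m, τ = 215.6 × 0.1 = 21.56 N·m clockwise.
Box: 22 × 9.8 = 215.6 N down at 2.5 m → arm 0.1 m, τ = 215.6 × 0.1 = 21.56 N·m clockwise.
Net moment of existing loads = 43.12 N·m clockwise.
The paint can weighs 6 × 9.8 = 58.8 N and must supply an equal counterclockwise moment, so its lever arm about the pivot is 43.12 / 58.8 = 0.733 m.
That puts it at 2.6 + 0.733 = 3.33 m from the right end.

x ≈ 3.33 m from the right end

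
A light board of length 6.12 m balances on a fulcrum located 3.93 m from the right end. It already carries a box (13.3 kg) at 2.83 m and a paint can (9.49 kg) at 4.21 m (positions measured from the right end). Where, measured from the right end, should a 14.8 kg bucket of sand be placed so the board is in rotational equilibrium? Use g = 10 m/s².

Choose the fulcrum (at 3.93 m from the right end) as the axis so the support reaction has zero arm there.
Box: 13.3 × 10 = 133 N down at 2.83 m → arm 1.1 m, τ = 133 × 1.1 = 146.3 N·m clockwise.
Paint can: 9.49 × 10 = 94.9 N down at 4.21 m → arm 0.28 m, τ = 94.9 × 0.28 = 26.57 N·m counterclockwise.
Net moment of existing loads = 119.7 N·m clockwise.
The bucket of sand weighs 14.8 × 10 = 148 N and must supply an equal counterclockwise moment, so its lever arm about the fulcrum is 119.7 / 148 = 0.809 m.
That puts it at 3.93 + 0.809 = 4.74 m from the right end.

x ≈ 4.74 m from the right end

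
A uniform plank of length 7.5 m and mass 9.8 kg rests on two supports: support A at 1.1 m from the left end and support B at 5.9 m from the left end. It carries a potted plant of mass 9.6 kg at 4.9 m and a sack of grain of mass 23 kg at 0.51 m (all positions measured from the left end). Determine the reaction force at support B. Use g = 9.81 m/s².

R_B ≈ 99.9 N

Take moments about support A.
Beam weight: 9.8 × 9.81 = 96.14 N down at 3.75 m → arm 2.65 m, τ = 96.14 × 2.65 = 254.8 N·m clockwise.
Potted plant: 9.6 × 9.81 = 94.18 N down at 4.9 m → arm 3.8 m, τ = 94.18 × 3.8 = 357.9 N·m clockwise.
Sack of grain: 23 × 9.81 = 225.6 N down at 0.51 m → arm 0.59 m, τ = 225.6 × 0.59 = 133.1 N·m counterclockwise.
Net load moment about support A = 479.6 N·m clockwise.
Reaction R at support B is upward at 5.9 m, arm 4.8 m → moment R × 4.8 counterclockwise.
Balancing moments: R × 4.8 = 479.6, giving R = 99.9 N.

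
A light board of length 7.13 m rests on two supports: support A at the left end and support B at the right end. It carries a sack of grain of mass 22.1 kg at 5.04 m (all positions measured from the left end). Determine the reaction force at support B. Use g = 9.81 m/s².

R_B ≈ 153 N

Take moments about support A.
Sack of grain: 22.1 × 9.81 = 216.8 N down at 5.04 m → arm 5.04 m, τ = 216.8 × 5.04 = 1093 N·m clockwise.
Net load moment about support A = 1093 N·m clockwise.
Reaction R at support B is upward at 7.13 m, arm 7.13 m → moment R × 7.13 counterclockwise.
Στ = 0 ⇒ R × 7.13 = 1093 ⇒ R = 153 N.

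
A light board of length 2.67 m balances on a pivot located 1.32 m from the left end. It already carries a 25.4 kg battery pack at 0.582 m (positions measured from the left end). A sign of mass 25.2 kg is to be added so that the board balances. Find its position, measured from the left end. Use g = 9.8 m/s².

x ≈ 2.06 m from the left end

Choose the pivot (at 1.32 m from the left end) as the axis so the support reaction has zero arm there.
Battery pack: 25.4 × 9.8 = 248.9 N down at 0.582 m → arm 0.738 m, τ = 248.9 × 0.738 = 183.7 N·m counterclockwise.
Net moment of existing loads = 183.7 N·m counterclockwise.
The sign weighs 25.2 × 9.8 = 247 N and must supply an equal clockwise moment, so its lever arm about the pivot is 183.7 / 247 = 0.744 m.
That puts it at 1.32 + 0.744 = 2.06 m from the left end.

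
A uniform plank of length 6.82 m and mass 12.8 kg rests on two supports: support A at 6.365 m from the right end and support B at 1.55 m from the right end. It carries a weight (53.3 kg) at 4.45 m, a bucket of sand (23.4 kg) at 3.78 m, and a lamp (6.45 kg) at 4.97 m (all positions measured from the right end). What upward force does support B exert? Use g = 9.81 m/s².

Sum moments about support A (its reaction then has zero moment arm).
Beam weight: 12.8 × 9.81 = 125.6 N down at 3.41 m → arm 2.955 m, τ = 125.6 × 2.955 = 371.1 N·m clockwise.
Weight: 53.3 × 9.81 = 522.9 N down at 4.45 m → arm 1.915 m, τ = 522.9 × 1.915 = 1001 N·m clockwise.
Bucket of sand: 23.4 × 9.81 = 229.6 N down at 3.78 m → arm 2.585 m, τ = 229.6 × 2.585 = 593.5 N·m clockwise.
Lamp: 6.45 × 9.81 = 63.27 N down at 4.97 m → arm 1.395 m, τ = 63.27 × 1.395 = 88.26 N·m clockwise.
Net load moment about support A = 2054 N·m clockwise.
Reaction R at support B is upward at 1.55 m, arm 4.815 m → moment R × 4.815 counterclockwise.
For rotational equilibrium, R × 4.815 = 2054, so R = 427 N.

R_B ≈ 427 N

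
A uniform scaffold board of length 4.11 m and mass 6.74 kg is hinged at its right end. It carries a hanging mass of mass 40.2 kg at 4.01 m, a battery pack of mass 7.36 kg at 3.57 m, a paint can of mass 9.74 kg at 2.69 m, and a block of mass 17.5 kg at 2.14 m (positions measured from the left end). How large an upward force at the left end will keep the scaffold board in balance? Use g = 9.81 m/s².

Sum moments about the right end (the unknown pivot reaction has zero arm there).
Beam weight: 6.74 × 9.81 = 66.12 N down at 2.055 m → arm 2.055 m, τ = 66.12 × 2.055 = 135.9 N·m counterclockwise.
Hanging mass: 40.2 × 9.81 = 394.4 N down at 4.01 m → arm 0.1 m, τ = 394.4 × 0.1 = 39.44 N·m counterclockwise.
Battery pack: 7.36 × 9.81 = 72.2 N down at 3.57 m → arm 0.54 m, τ = 72.2 × 0.54 = 38.99 N·m counterclockwise.
Paint can: 9.74 × 9.81 = 95.55 N down at 2.69 m → arm 1.42 m, τ = 95.55 × 1.42 = 135.7 N·m counterclockwise.
Block: 17.5 × 9.81 = 171.7 N down at 2.14 m → arm 1.97 m, τ = 171.7 × 1.97 = 338.2 N·m counterclockwise.
Net moment of the loads = 688.2 N·m counterclockwise.
The upward force F acts at the left end, arm 4.11 m, giving F × 4.11 clockwise.
Balancing moments: F × 4.11 = 688.2, giving F = 688.2 / 4.11 = 167 N.

F ≈ 167 N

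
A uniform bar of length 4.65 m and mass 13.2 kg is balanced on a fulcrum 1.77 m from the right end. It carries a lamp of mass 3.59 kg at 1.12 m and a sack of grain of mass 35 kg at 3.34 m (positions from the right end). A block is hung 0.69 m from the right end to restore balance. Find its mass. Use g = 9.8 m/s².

m ≈ 55.5 kg

Take moments about the fulcrum (at 1.77 m from the right end).
Beam weight: 13.2 × 9.8 = 129.4 N down at 2.325 m → arm 0.555 m, τ = 129.4 × 0.555 = 71.82 N·m counterclockwise.
Lamp: 3.59 × 9.8 = 35.18 N down at 1.12 m → arm 0.65 m, τ = 35.18 × 0.65 = 22.87 N·m clockwise.
Sack of grain: 35 × 9.8 = 343 N down at 3.34 m → arm 1.57 m, τ = 343 × 1.57 = 538.5 N·m counterclockwise.
Net moment of known loads = 587.5 N·m counterclockwise.
An unknown mass m at 0.69 m has arm 1.08 m; its moment is m·g·1.08 clockwise.
Στ = 0 ⇒ m × 9.8 × 1.08 = 587.5 ⇒ m = 587.5 / (9.8 × 1.08) = 55.5 kg.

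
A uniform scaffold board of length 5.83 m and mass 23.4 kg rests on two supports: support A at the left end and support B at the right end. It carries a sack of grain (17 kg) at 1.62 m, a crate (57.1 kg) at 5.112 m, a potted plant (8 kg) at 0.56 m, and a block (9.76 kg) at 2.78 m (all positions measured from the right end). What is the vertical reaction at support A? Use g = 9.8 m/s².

Choose support B as the axis so its reaction then has zero moment arm.
Beam weight: 23.4 × 9.8 = 229.3 N down at 2.915 m → arm 2.915 m, τ = 229.3 × 2.915 = 668.4 N·m counterclockwise.
Sack of grain: 17 × 9.8 = 166.6 N down at 1.62 m → arm 1.62 m, τ = 166.6 × 1.62 = 269.9 N·m counterclockwise.
Crate: 57.1 × 9.8 = 559.6 N down at 5.112 m → arm 5.112 m, τ = 559.6 × 5.112 = 2861 N·m counterclockwise.
Potted plant: 8 × 9.8 = 78.4 N down at 0.56 m → arm 0.56 m, τ = 78.4 × 0.56 = 43.9 N·m counterclockwise.
Block: 9.76 × 9.8 = 95.65 N down at 2.78 m → arm 2.78 m, τ = 95.65 × 2.78 = 265.9 N·m counterclockwise.
Net load moment about support B = 4109 N·m counterclockwise.
Reaction R at support A is upward at 5.83 m, arm 5.83 m → moment R × 5.83 clockwise.
Balancing moments: R × 5.83 = 4109, giving R = 705 N.

R_A ≈ 705 N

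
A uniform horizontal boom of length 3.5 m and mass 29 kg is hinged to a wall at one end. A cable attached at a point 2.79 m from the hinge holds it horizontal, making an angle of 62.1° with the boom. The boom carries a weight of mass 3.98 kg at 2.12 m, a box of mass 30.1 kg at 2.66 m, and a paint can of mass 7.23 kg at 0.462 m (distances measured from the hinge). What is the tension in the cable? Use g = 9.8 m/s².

T ≈ 567 N

About the hinge:
Beam weight: 29 × 9.8 = 284.2 N down at 1.75 m → arm 1.75 m, τ = 284.2 × 1.75 = 497.3 N·m clockwise.
Weight: 3.98 × 9.8 = 39 N down at 2.12 m → arm 2.12 m, τ = 39 × 2.12 = 82.68 N·m clockwise.
Box: 30.1 × 9.8 = 295 N down at 2.66 m → arm 2.66 m, τ = 295 × 2.66 = 784.7 N·m clockwise.
Paint can: 7.23 × 9.8 = 70.85 N down at 0.462 m → arm 0.462 m, τ = 70.85 × 0.462 = 32.73 N·m clockwise.
Total clockwise load moment = 1397 N·m.
The cable tension T acts at 2.79 m; only its component perpendicular to the boom, T sinθ, produces torque. sin 62.1° = 0.8838.
Setting net torque to zero: T × 2.79 × 0.8838 = 1397 → T = 1397 / 2.466 = 567 N.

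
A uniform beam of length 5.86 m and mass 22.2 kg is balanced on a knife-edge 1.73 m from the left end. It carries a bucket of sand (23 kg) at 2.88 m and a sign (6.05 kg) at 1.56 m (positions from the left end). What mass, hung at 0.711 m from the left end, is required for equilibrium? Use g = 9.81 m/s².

Take moments about the knife-edge (at 1.73 m from the left end).
Beam weight: 22.2 × 9.81 = 217.8 N down at 2.93 m → arm 1.2 m, τ = 217.8 × 1.2 = 261.4 N·m clockwise.
Bucket of sand: 23 × 9.81 = 225.6 N down at 2.88 m → arm 1.15 m, τ = 225.6 × 1.15 = 259.4 N·m clockwise.
Sign: 6.05 × 9.81 = 59.35 N down at 1.56 m → arm 0.17 m, τ = 59.35 × 0.17 = 10.09 N·m counterclockwise.
Net moment of known loads = 510.7 N·m clockwise.
An unknown mass m at 0.711 m has arm 1.019 m; its moment is m·g·1.019 counterclockwise.
Setting net torque to zero: m × 9.81 × 1.019 = 510.7 → m = 510.7 / (9.81 × 1.019) = 51.1 kg.

m ≈ 51.1 kg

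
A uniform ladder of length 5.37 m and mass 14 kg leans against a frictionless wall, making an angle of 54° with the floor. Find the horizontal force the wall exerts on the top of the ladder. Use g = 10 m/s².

N_wall ≈ 50.9 N

About the foot of the ladder:
Ladder weight 14×10 = 140 N acts at 2.685 m along the ladder; its horizontal arm is 2.685·cos54° = 1.578 m → τ = 220.9 N·m clockwise.
Wall normal N acts horizontally at the top; its moment arm is the height L sinθ = 5.37·sin54° = 4.344 m, counterclockwise.
Balancing moments: N × 4.344 = 220.9, giving N = 50.9 N.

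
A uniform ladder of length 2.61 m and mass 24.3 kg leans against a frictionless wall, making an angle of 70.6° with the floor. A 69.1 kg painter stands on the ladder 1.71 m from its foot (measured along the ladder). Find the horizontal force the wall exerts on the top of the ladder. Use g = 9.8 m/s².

About the foot of the ladder:
Ladder weight 24.3×9.8 = 238.1 N acts at 1.305 m along the ladder; its horizontal arm is 1.305·cos70.6° = 0.4335 m → τ = 103.2 N·m clockwise.
Painter: 69.1×9.8 = 677.2 N at 1.71 m → arm 0.568 m → τ = 384.6 N·m clockwise.
Wall normal N acts horizontally at the top; its moment arm is the height L sinθ = 2.61·sin70.6° = 2.462 m, counterclockwise.
Στ = 0 ⇒ N × 2.462 = 487.8 ⇒ N = 198 N.

N_wall ≈ 198 N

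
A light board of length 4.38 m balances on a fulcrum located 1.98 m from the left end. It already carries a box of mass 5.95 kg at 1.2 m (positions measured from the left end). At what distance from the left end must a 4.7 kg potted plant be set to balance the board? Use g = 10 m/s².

x ≈ 2.97 m from the left end

Take moments about the fulcrum (at 1.98 m from the left end).
Box: 5.95 × 10 = 59.5 N down at 1.2 m → arm 0.78 m, τ = 59.5 × 0.78 = 46.41 N·m counterclockwise.
Net moment of existing loads = 46.41 N·m counterclockwise.
The potted plant weighs 4.7 × 10 = 47 N and must supply an equal clockwise moment, so its lever arm about the fulcrum is 46.41 / 47 = 0.987 m.
That puts it at 1.98 + 0.987 = 2.97 m from the left end.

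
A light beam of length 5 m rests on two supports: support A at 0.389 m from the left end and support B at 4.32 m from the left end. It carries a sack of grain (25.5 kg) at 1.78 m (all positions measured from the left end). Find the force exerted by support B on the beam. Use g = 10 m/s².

Take moments about support A.
Sack of grain: 25.5 × 10 = 255 N down at 1.78 m → arm 1.391 m, τ = 255 × 1.391 = 354.7 N·m clockwise.
Net load moment about support A = 354.7 N·m clockwise.
Reaction R at support B is upward at 4.32 m, arm 3.931 m → moment R × 3.931 counterclockwise.
Στ = 0 ⇒ R × 3.931 = 354.7 ⇒ R = 90.2 N.

R_B ≈ 90.2 N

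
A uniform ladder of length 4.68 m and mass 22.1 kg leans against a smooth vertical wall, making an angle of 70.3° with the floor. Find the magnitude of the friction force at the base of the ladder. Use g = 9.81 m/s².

f ≈ 38.8 N

Take moments about the foot of the ladder.
Ladder weight 22.1×9.81 = 216.8 N acts at 2.34 m along the ladder; its horizontal arm is 2.34·cos70.3° = 0.7888 m → τ = 171 N·m clockwise.
Wall normal N acts horizontally at the top; its moment arm is the height L sinθ = 4.68·sin70.3° = 4.406 m, counterclockwise.
Balancing moments: N × 4.406 = 171, giving N = 38.8 N.
ΣFx = 0: friction at the foot balances the wall's push, so f = N_wall = 38.8 N.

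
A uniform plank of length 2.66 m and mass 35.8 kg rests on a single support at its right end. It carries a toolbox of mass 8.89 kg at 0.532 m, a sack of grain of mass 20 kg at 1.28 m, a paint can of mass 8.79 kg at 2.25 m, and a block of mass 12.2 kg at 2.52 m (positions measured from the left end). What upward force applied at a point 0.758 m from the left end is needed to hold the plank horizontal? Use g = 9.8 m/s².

F ≈ 512 N

Taking torques about the right end:
Beam weight: 35.8 × 9.8 = 350.8 N down at 1.33 m → arm 1.33 m, τ = 350.8 × 1.33 = 466.6 N·m counterclockwise.
Toolbox: 8.89 × 9.8 = 87.12 N down at 0.532 m → arm 2.128 m, τ = 87.12 × 2.128 = 185.4 N·m counterclockwise.
Sack of grain: 20 × 9.8 = 196 N down at 1.28 m → arm 1.38 m, τ = 196 × 1.38 = 270.5 N·m counterclockwise.
Paint can: 8.79 × 9.8 = 86.14 N down at 2.25 m → arm 0.41 m, τ = 86.14 × 0.41 = 35.32 N·m counterclockwise.
Block: 12.2 × 9.8 = 119.6 N down at 2.52 m → arm 0.14 m, τ = 119.6 × 0.14 = 16.74 N·m counterclockwise.
Net moment of the loads = 974.6 N·m counterclockwise.
The upward force F acts at a point 0.758 m from the left end, arm 1.902 m, giving F × 1.902 clockwise.
For rotational equilibrium, F × 1.902 = 974.6, so F = 974.6 / 1.902 = 512 N.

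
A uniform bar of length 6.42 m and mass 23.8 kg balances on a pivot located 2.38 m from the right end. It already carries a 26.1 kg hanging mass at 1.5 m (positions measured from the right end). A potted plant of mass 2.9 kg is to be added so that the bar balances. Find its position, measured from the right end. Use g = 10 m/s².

Take moments about the pivot (at 2.38 m from the right end).
Beam weight: 23.8 × 10 = 238 N down at 3.21 m → arm 0.83 m, τ = 238 × 0.83 = 197.5 N·m counterclockwise.
Hanging mass: 26.1 × 10 = 261 N down at 1.5 m → arm 0.88 m, τ = 261 × 0.88 = 229.7 N·m clockwise.
Net moment of existing loads = 32.2 N·m clockwise.
The potted plant weighs 2.9 × 10 = 29 N and must supply an equal counterclockwise moment, so its lever arm about the pivot is 32.2 / 29 = 1.11 m.
That puts it at 2.38 + 1.11 = 3.49 m from the right end.

x ≈ 3.49 m from the right end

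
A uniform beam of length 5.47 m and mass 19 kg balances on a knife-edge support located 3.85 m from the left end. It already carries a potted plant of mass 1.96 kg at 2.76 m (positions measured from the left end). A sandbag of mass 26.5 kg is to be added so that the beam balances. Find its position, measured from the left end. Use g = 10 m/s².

Take moments about the knife-edge support (at 3.85 m from the left end).
Beam weight: 19 × 10 = 190 N down at 2.735 m → arm 1.115 m, τ = 190 × 1.115 = 211.8 N·m counterclockwise.
Potted plant: 1.96 × 10 = 19.6 N down at 2.76 m → arm 1.09 m, τ = 19.6 × 1.09 = 21.36 N·m counterclockwise.
Net moment of existing loads = 233.2 N·m counterclockwise.
The sandbag weighs 26.5 × 10 = 265 N and must supply an equal clockwise moment, so its lever arm about the knife-edge support is 233.2 / 265 = 0.88 m.
That puts it at 3.85 + 0.88 = 4.73 m from the left end.

x ≈ 4.73 m from the left end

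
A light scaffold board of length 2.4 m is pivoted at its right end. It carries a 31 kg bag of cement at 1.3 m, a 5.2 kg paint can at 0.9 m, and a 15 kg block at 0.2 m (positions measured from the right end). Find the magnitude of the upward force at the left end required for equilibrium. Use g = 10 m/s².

Take moments about the right end.
Bag of cement: 31 × 10 = 310 N down at 1.3 m → arm 1.3 m, τ = 310 × 1.3 = 403 N·m counterclockwise.
Paint can: 5.2 × 10 = 52 N down at 0.9 m → arm 0.9 m, τ = 52 × 0.9 = 46.8 N·m counterclockwise.
Block: 15 × 10 = 150 N down at 0.2 m → arm 0.2 m, τ = 150 × 0.2 = 30 N·m counterclockwise.
Net moment of the loads = 479.8 N·m counterclockwise.
The upward force F acts at the left end, arm 2.4 m, giving F × 2.4 clockwise.
For rotational equilibrium, F × 2.4 = 479.8, so F = 479.8 / 2.4 = 200 N.

F ≈ 200 N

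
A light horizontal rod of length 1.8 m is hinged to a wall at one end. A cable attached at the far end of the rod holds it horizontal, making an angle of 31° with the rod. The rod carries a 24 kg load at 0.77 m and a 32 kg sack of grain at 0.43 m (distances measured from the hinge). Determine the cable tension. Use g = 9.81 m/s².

Take moments about the hinge.
Load: 24 × 9.81 = 235.4 N down at 0.77 m → arm 0.77 m, τ = 235.4 × 0.77 = 181.3 N·m clockwise.
Sack of grain: 32 × 9.81 = 313.9 N down at 0.43 m → arm 0.43 m, τ = 313.9 × 0.43 = 135 N·m clockwise.
Total clockwise load moment = 316.3 N·m.
The cable tension T acts at 1.8 m; only its component perpendicular to the rod, T sinθ, produces torque. sin 31° = 0.515.
Στ = 0 ⇒ T × 1.8 × 0.515 = 316.3 ⇒ T = 316.3 / 0.927 = 341 N.

T ≈ 341 N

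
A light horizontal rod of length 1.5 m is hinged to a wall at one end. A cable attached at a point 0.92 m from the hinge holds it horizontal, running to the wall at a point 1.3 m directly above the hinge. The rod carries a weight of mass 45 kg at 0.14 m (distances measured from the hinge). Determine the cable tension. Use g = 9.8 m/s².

T ≈ 82.2 N

Take moments about the hinge.
Weight: 45 × 9.8 = 441 N down at 0.14 m → arm 0.14 m, τ = 441 × 0.14 = 61.74 N·m clockwise.
Total clockwise load moment = 61.74 N·m.
The cable tension T acts at 0.92 m; only its component perpendicular to the rod, T sinθ, produces torque. sinθ = h/√(h²+d²) = 1.3/√(1.3²+0.92²) = 0.8163.
Setting net torque to zero: T × 0.92 × 0.8163 = 61.74 → T = 61.74 / 0.751 = 82.2 N.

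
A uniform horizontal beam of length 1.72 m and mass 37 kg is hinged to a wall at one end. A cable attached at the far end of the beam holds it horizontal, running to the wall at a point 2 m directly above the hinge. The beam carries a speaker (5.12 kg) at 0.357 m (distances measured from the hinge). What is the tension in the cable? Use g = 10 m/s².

T ≈ 258 N

Taking torques about the hinge:
Beam weight: 37 × 10 = 370 N down at 0.86 m → arm 0.86 m, τ = 370 × 0.86 = 318.2 N·m clockwise.
Speaker: 5.12 × 10 = 51.2 N down at 0.357 m → arm 0.357 m, τ = 51.2 × 0.357 = 18.28 N·m clockwise.
Total clockwise load moment = 336.5 N·m.
The cable tension T acts at 1.72 m; only its component perpendicular to the beam, T sinθ, produces torque. sinθ = h/√(h²+d²) = 2/√(2²+1.72²) = 0.7582.
Στ = 0 ⇒ T × 1.72 × 0.7582 = 336.5 ⇒ T = 336.5 / 1.304 = 258 N.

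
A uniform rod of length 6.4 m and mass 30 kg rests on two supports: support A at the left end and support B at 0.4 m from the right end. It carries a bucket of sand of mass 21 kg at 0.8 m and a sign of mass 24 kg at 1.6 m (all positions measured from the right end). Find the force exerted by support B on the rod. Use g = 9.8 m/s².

Choose support A as the axis so its reaction then has zero moment arm.
Beam weight: 30 × 9.8 = 294 N down at 3.2 m → arm 3.2 m, τ = 294 × 3.2 = 940.8 N·m clockwise.
Bucket of sand: 21 × 9.8 = 205.8 N down at 0.8 m → arm 5.6 m, τ = 205.8 × 5.6 = 1152 N·m clockwise.
Sign: 24 × 9.8 = 235.2 N down at 1.6 m → arm 4.8 m, τ = 235.2 × 4.8 = 1129 N·m clockwise.
Net load moment about support A = 3222 N·m clockwise.
Reaction R at support B is upward at 0.4 m, arm 6 m → moment R × 6 counterclockwise.
For rotational equilibrium, R × 6 = 3222, so R = 537 N.

R_B ≈ 537 N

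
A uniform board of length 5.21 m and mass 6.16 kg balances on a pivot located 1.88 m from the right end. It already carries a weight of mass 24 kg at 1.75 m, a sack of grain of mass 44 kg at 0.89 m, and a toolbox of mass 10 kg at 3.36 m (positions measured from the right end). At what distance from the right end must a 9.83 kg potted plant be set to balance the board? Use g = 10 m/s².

x ≈ 4.67 m from the right end

Sum moments about the pivot (at 1.88 m from the right end) (the support reaction has zero arm there).
Beam weight: 6.16 × 10 = 61.6 N down at 2.605 m → arm 0.725 m, τ = 61.6 × 0.725 = 44.66 N·m counterclockwise.
Weight: 24 × 10 = 240 N down at 1.75 m → arm 0.13 m, τ = 240 × 0.13 = 31.2 N·m clockwise.
Sack of grain: 44 × 10 = 440 N down at 0.89 m → arm 0.99 m, τ = 440 × 0.99 = 435.6 N·m clockwise.
Toolbox: 10 × 10 = 100 N down at 3.36 m → arm 1.48 m, τ = 100 × 1.48 = 148 N·m counterclockwise.
Net moment of existing loads = 274.1 N·m clockwise.
The potted plant weighs 9.83 × 10 = 98.3 N and must supply an equal counterclockwise moment, so its lever arm about the pivot is 274.1 / 98.3 = 2.79 m.
That puts it at 1.88 + 2.79 = 4.67 m from the right end.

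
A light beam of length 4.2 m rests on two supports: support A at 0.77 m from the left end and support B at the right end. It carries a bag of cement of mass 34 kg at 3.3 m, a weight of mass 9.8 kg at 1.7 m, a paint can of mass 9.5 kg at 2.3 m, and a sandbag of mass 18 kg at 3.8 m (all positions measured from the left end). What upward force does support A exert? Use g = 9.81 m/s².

R_A ≈ 230 N

About support B:
Bag of cement: 34 × 9.81 = 333.5 N down at 3.3 m → arm 0.9 m, τ = 333.5 × 0.9 = 300.2 N·m counterclockwise.
Weight: 9.8 × 9.81 = 96.14 N down at 1.7 m → arm 2.5 m, τ = 96.14 × 2.5 = 240.3 N·m counterclockwise.
Paint can: 9.5 × 9.81 = 93.2 N down at 2.3 m → arm 1.9 m, τ = 93.2 × 1.9 = 177.1 N·m counterclockwise.
Sandbag: 18 × 9.81 = 176.6 N down at 3.8 m → arm 0.4 m, τ = 176.6 × 0.4 = 70.64 N·m counterclockwise.
Net load moment about support B = 788.2 N·m counterclockwise.
Reaction R at support A is upward at 0.77 m, arm 3.43 m → moment R × 3.43 clockwise.
Balancing moments: R × 3.43 = 788.2, giving R = 230 N.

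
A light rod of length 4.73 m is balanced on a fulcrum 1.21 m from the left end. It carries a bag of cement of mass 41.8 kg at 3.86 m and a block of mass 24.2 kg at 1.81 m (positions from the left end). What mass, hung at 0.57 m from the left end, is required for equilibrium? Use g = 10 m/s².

m ≈ 196 kg

Take moments about the fulcrum (at 1.21 m from the left end).
Bag of cement: 41.8 × 10 = 418 N down at 3.86 m → arm 2.65 m, τ = 418 × 2.65 = 1108 N·m clockwise.
Block: 24.2 × 10 = 242 N down at 1.81 m → arm 0.6 m, τ = 242 × 0.6 = 145.2 N·m clockwise.
Net moment of known loads = 1253 N·m clockwise.
An unknown mass m at 0.57 m has arm 0.64 m; its moment is m·g·0.64 counterclockwise.
Στ = 0 ⇒ m × 10 × 0.64 = 1253 ⇒ m = 1253 / (10 × 0.64) = 196 kg.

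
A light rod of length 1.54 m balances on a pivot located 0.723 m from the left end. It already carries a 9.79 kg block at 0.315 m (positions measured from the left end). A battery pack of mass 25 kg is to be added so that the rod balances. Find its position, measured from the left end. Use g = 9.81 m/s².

x ≈ 0.883 m from the left end

Taking torques about the pivot (at 0.723 m from the left end):
Block: 9.79 × 9.81 = 96.04 N down at 0.315 m → arm 0.408 m, τ = 96.04 × 0.408 = 39.18 N·m counterclockwise.
Net moment of existing loads = 39.18 N·m counterclockwise.
The battery pack weighs 25 × 9.81 = 245.2 N and must supply an equal clockwise moment, so its lever arm about the pivot is 39.18 / 245.2 = 0.16 m.
That puts it at 0.723 + 0.16 = 0.883 m from the left end.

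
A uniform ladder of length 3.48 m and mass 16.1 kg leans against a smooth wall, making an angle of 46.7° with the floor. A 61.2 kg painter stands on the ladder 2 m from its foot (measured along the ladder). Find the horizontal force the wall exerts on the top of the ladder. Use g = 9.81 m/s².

Taking torques about the foot of the ladder:
Ladder weight 16.1×9.81 = 157.9 N acts at 1.74 m along the ladder; its horizontal arm is 1.74·cos46.7° = 1.193 m → τ = 188.4 N·m clockwise.
Painter: 61.2×9.81 = 600.4 N at 2 m → arm 1.372 m → τ = 823.7 N·m clockwise.
Wall normal N acts horizontally at the top; its moment arm is the height L sinθ = 3.48·sin46.7° = 2.533 m, counterclockwise.
Setting net torque to zero: N × 2.533 = 1012 → N = 400 N.

N_wall ≈ 400 N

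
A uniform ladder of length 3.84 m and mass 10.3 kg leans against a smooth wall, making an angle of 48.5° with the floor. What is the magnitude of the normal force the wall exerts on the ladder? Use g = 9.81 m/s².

About the foot of the ladder:
Ladder weight 10.3×9.81 = 101 N acts at 1.92 m along the ladder; its horizontal arm is 1.92·cos48.5° = 1.272 m → τ = 128.5 N·m clockwise.
Wall normal N acts horizontally at the top; its moment arm is the height L sinθ = 3.84·sin48.5° = 2.876 m, counterclockwise.
For rotational equilibrium, N × 2.876 = 128.5, so N = 44.7 N.

N_wall ≈ 44.7 N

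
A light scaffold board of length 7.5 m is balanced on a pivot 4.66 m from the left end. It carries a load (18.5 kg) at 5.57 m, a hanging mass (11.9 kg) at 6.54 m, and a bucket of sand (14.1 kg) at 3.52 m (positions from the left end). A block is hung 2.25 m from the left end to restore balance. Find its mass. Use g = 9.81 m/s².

Choose the pivot (at 4.66 m from the left end) as the axis so the support reaction has zero arm there.
Load: 18.5 × 9.81 = 181.5 N down at 5.57 m → arm 0.91 m, τ = 181.5 × 0.91 = 165.2 N·m clockwise.
Hanging mass: 11.9 × 9.81 = 116.7 N down at 6.54 m → arm 1.88 m, τ = 116.7 × 1.88 = 219.4 N·m clockwise.
Bucket of sand: 14.1 × 9.81 = 138.3 N down at 3.52 m → arm 1.14 m, τ = 138.3 × 1.14 = 157.7 N·m counterclockwise.
Net moment of known loads = 226.9 N·m clockwise.
An unknown mass m at 2.25 m has arm 2.41 m; its moment is m·g·2.41 counterclockwise.
Στ = 0 ⇒ m × 9.81 × 2.41 = 226.9 ⇒ m = 226.9 / (9.81 × 2.41) = 9.6 kg.

m ≈ 9.6 kg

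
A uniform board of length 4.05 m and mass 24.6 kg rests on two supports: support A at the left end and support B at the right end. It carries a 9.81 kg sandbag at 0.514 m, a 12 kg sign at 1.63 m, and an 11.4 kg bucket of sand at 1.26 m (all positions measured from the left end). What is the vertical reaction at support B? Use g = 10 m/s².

R_B ≈ 219 N

Choose support A as the axis so its reaction then has zero moment arm.
Beam weight: 24.6 × 10 = 246 N down at 2.025 m → arm 2.025 m, τ = 246 × 2.025 = 498.1 N·m clockwise.
Sandbag: 9.81 × 10 = 98.1 N down at 0.514 m → arm 0.514 m, τ = 98.1 × 0.514 = 50.42 N·m clockwise.
Sign: 12 × 10 = 120 N down at 1.63 m → arm 1.63 m, τ = 120 × 1.63 = 195.6 N·m clockwise.
Bucket of sand: 11.4 × 10 = 114 N down at 1.26 m → arm 1.26 m, τ = 114 × 1.26 = 143.6 N·m clockwise.
Net load moment about support A = 887.7 N·m clockwise.
Reaction R at support B is upward at 4.05 m, arm 4.05 m → moment R × 4.05 counterclockwise.
Στ = 0 ⇒ R × 4.05 = 887.7 ⇒ R = 219 N.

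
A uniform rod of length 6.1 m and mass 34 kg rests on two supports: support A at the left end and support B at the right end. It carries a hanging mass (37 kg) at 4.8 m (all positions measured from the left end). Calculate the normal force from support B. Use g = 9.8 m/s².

Taking torques about support A:
Beam weight: 34 × 9.8 = 333.2 N down at 3.05 m → arm 3.05 m, τ = 333.2 × 3.05 = 1016 N·m clockwise.
Hanging mass: 37 × 9.8 = 362.6 N down at 4.8 m → arm 4.8 m, τ = 362.6 × 4.8 = 1740 N·m clockwise.
Net load moment about support A = 2756 N·m clockwise.
Reaction R at support B is upward at 6.1 m, arm 6.1 m → moment R × 6.1 counterclockwise.
For rotational equilibrium, R × 6.1 = 2756, so R = 452 N.

R_B ≈ 452 N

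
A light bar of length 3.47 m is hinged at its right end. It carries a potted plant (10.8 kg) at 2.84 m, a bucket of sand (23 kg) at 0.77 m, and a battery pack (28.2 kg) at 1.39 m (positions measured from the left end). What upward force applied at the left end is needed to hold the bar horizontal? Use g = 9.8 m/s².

Taking torques about the right end:
Potted plant: 10.8 × 9.8 = 105.8 N down at 2.84 m → arm 0.63 m, τ = 105.8 × 0.63 = 66.65 N·m counterclockwise.
Bucket of sand: 23 × 9.8 = 225.4 N down at 0.77 m → arm 2.7 m, τ = 225.4 × 2.7 = 608.6 N·m counterclockwise.
Battery pack: 28.2 × 9.8 = 276.4 N down at 1.39 m → arm 2.08 m, τ = 276.4 × 2.08 = 574.9 N·m counterclockwise.
Net moment of the loads = 1250 N·m counterclockwise.
The upward force F acts at the left end, arm 3.47 m, giving F × 3.47 clockwise.
For rotational equilibrium, F × 3.47 = 1250, so F = 1250 / 3.47 = 360 N.

F ≈ 360 N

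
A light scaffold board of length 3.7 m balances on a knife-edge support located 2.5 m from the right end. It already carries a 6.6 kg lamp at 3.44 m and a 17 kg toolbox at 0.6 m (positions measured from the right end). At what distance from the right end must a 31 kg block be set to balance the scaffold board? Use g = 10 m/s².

About the knife-edge support (at 2.5 m from the right end):
Lamp: 6.6 × 10 = 66 N down at 3.44 m → arm 0.94 m, τ = 66 × 0.94 = 62.04 N·m counterclockwise.
Toolbox: 17 × 10 = 170 N down at 0.6 m → arm 1.9 m, τ = 170 × 1.9 = 323 N·m clockwise.
Net moment of existing loads = 261 N·m clockwise.
The block weighs 31 × 10 = 310 N and must supply an equal counterclockwise moment, so its lever arm about the knife-edge support is 261 / 310 = 0.842 m.
That puts it at 2.5 + 0.842 = 3.34 m from the right end.

x ≈ 3.34 m from the right end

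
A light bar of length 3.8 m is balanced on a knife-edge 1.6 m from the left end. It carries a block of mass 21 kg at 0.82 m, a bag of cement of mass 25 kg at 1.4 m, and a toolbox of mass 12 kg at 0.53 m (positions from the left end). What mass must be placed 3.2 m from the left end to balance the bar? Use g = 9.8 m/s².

Choose the knife-edge (at 1.6 m from the left end) as the axis so the support reaction has zero arm there.
Block: 21 × 9.8 = 205.8 N down at 0.82 m → arm 0.78 m, τ = 205.8 × 0.78 = 160.5 N·m counterclockwise.
Bag of cement: 25 × 9.8 = 245 N down at 1.4 m → arm 0.2 m, τ = 245 × 0.2 = 49 N·m counterclockwise.
Toolbox: 12 × 9.8 = 117.6 N down at 0.53 m → arm 1.07 m, τ = 117.6 × 1.07 = 125.8 N·m counterclockwise.
Net moment of known loads = 335.3 N·m counterclockwise.
An unknown mass m at 3.2 m has arm 1.6 m; its moment is m·g·1.6 clockwise.
Balancing moments: m × 9.8 × 1.6 = 335.3, giving m = 335.3 / (9.8 × 1.6) = 21.4 kg.

m ≈ 21.4 kg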